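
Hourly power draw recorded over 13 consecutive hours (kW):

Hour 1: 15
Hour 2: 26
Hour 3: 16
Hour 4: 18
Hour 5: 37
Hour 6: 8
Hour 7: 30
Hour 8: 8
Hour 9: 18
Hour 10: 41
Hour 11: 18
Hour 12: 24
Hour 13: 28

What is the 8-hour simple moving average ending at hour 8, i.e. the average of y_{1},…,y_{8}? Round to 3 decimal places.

Sum of periods 1–8: 15 + 26 + 16 + 18 + 37 + 8 + 30 + 8 = 158
Divide by 8: 158 / 8 = 19.750

19.750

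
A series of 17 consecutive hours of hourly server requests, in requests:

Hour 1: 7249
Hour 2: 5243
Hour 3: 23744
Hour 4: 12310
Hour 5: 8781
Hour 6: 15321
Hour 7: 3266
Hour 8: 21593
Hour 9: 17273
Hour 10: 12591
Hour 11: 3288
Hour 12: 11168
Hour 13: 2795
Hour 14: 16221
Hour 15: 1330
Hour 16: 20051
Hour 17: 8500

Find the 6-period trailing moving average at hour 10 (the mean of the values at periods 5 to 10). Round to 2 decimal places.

Sum of periods 5–10: 8781 + 15321 + 3266 + 21593 + 17273 + 12591 = 78825
Divide by 6: 78825 / 6 = 13137.50

13137.50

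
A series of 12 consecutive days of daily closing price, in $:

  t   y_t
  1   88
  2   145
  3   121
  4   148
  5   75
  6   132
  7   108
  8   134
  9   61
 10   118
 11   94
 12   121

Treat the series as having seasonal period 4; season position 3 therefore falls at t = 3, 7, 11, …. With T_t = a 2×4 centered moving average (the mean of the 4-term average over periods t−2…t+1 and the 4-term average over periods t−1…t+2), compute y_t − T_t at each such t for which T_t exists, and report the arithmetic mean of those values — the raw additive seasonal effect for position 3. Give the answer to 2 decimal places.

Season position 3 occurs at t = 3, 7 (where T_t is defined).
t=3: T_3 = 123.8750; y_3 − T_3 = 121 − 123.8750 = -2.8750
t=7: T_7 = 110.5000; y_7 − T_7 = 108 − 110.5000 = -2.5000
Mean deviation: (-2.8750 + -2.5000) / 2 = -2.69

-2.69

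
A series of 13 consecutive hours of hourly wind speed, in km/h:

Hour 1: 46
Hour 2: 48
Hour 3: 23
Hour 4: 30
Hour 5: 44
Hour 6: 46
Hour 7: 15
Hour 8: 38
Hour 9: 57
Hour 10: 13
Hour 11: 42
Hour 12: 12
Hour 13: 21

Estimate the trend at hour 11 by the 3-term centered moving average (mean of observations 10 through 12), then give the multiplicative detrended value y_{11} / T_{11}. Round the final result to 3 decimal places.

1.881

Trend T_11 = (13 + 42 + 12) / 3 = 67/3 = 22.33333
Ratio to trend: 42 / 22.33333 = 1.881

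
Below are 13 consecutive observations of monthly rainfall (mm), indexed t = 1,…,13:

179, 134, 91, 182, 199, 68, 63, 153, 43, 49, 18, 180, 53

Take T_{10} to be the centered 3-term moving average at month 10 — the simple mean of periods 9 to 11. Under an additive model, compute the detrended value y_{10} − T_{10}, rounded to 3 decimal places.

12.333

Trend T_10 = (43 + 49 + 18) / 3 = 110/3 = 36.66667
Detrended value: 49 − 36.66667 = 12.333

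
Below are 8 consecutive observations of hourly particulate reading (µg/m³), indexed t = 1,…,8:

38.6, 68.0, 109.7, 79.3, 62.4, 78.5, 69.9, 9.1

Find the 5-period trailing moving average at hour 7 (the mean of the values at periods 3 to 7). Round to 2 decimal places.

79.96

Sum of periods 3–7: 109.7 + 79.3 + 62.4 + 78.5 + 69.9 = 399.8
Divide by 5: 399.8 / 5 = 79.96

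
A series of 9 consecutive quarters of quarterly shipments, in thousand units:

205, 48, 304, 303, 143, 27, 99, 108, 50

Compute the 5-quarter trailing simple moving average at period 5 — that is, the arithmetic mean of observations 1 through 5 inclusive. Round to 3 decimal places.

Sum of periods 1–5: 205 + 48 + 304 + 303 + 143 = 1003
Divide by 5: 1003 / 5 = 200.600

200.600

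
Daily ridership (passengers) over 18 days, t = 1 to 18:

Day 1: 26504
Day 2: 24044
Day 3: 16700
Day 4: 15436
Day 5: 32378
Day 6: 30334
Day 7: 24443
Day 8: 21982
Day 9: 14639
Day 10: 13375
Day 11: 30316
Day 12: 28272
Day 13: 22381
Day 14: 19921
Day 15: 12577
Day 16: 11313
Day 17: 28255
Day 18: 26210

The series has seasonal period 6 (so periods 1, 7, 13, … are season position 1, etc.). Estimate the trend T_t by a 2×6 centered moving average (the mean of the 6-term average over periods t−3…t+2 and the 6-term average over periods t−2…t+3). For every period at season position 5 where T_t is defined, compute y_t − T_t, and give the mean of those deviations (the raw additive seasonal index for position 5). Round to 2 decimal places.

8660.46

Season position 5 occurs at t = 5, 11 (where T_t is defined).
t=5: T_5 = 23717.3333; y_5 − T_5 = 32378 − 23717.3333 = 8660.6667
t=11: T_11 = 21655.7500; y_11 − T_11 = 30316 − 21655.7500 = 8660.2500
Mean deviation: (8660.6667 + 8660.2500) / 2 = 8660.46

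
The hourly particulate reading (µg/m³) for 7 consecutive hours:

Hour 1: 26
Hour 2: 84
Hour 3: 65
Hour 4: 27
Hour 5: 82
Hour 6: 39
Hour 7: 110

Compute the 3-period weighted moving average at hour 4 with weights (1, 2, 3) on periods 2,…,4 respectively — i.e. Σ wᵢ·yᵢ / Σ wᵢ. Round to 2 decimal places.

Weighted sum: 1·84 + 2·65 + 3·27 = 84 + 130 + 81 = 295
Weight total: 1 + 2 + 3 = 6
WMA = 295 / 6 = 49.17

49.17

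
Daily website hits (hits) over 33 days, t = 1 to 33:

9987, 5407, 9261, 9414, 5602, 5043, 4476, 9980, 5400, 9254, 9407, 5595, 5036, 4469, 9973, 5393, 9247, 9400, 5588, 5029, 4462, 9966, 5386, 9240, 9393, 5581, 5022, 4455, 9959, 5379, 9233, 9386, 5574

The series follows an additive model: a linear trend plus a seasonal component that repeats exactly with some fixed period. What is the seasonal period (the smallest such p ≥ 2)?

First differences y_{t+1} − y_t: -4580, 3854, 153, -3812, -559, -567, 5504, -4580, 3854, 153, -3812, -559, -567, 5504, -4580, 3854, …
The difference pattern repeats every 7 terms and not for any smaller step, so p = 7.

7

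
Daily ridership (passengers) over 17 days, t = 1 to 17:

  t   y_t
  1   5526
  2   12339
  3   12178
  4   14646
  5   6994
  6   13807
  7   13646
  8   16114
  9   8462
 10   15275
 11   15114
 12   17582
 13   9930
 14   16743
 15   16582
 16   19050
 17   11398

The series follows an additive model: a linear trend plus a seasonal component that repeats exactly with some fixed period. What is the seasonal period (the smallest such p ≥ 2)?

First differences y_{t+1} − y_t: 6813, -161, 2468, -7652, 6813, -161, 2468, -7652, 6813, -161, …
The difference pattern repeats every 4 terms and not for any smaller step, so p = 4.

4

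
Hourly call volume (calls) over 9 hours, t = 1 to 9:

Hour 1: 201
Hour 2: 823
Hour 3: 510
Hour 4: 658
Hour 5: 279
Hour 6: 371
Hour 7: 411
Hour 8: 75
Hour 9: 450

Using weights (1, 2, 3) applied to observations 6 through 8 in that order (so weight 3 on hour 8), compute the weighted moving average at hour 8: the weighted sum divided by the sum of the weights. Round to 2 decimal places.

236.33

Weighted sum: 1·371 + 2·411 + 3·75 = 371 + 822 + 225 = 1418
Weight total: 1 + 2 + 3 = 6
WMA = 1418 / 6 = 236.33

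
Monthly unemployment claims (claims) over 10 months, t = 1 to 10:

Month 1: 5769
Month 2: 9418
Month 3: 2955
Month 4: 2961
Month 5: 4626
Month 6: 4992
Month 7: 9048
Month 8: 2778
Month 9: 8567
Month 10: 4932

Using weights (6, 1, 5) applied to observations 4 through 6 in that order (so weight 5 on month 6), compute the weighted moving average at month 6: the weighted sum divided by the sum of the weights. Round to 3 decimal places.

3946.000

Weighted sum: 6·2961 + 1·4626 + 5·4992 = 17766 + 4626 + 24960 = 47352
Weight total: 6 + 1 + 5 = 12
WMA = 47352 / 12 = 3946.000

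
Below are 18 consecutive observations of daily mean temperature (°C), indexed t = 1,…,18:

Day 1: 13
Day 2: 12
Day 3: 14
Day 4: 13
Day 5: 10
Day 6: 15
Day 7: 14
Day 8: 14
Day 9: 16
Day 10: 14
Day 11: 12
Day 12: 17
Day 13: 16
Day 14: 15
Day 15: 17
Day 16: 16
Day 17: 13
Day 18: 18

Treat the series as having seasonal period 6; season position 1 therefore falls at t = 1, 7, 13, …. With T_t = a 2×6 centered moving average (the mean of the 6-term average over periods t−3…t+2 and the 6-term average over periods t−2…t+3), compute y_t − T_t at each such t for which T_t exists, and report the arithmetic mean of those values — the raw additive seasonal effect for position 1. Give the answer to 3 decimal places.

0.458

Season position 1 occurs at t = 7, 13 (where T_t is defined).
t=7: T_7 = 13.75000; y_7 − T_7 = 14 − 13.75000 = 0.25000
t=13: T_13 = 15.33333; y_13 − T_13 = 16 − 15.33333 = 0.66667
Mean deviation: (0.25000 + 0.66667) / 2 = 0.458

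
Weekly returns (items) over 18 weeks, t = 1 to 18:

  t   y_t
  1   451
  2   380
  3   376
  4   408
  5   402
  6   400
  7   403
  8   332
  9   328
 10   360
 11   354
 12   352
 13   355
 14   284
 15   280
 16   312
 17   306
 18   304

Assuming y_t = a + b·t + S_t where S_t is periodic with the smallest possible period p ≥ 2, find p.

First differences y_{t+1} − y_t: -71, -4, 32, -6, -2, 3, -71, -4, 32, -6, -2, 3, -71, -4, …
The difference pattern repeats every 6 terms and not for any smaller step, so p = 6.

6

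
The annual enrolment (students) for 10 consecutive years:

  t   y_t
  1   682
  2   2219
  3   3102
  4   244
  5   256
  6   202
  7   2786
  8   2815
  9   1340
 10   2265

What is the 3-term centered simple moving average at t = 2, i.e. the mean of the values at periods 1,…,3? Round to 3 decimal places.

2001.000

Sum of periods 1–3: 682 + 2219 + 3102 = 6003
Divide by 3: 6003 / 3 = 2001.000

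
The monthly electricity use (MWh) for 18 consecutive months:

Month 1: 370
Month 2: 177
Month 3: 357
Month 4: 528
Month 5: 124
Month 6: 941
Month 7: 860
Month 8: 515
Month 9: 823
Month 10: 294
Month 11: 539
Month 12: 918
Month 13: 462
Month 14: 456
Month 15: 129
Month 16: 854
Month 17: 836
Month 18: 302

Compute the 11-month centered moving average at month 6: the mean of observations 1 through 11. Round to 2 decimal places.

502.55

Sum of periods 1–11: 370 + 177 + 357 + 528 + 124 + 941 + 860 + 515 + 823 + 294 + 539 = 5528
Divide by 11: 5528 / 11 = 502.55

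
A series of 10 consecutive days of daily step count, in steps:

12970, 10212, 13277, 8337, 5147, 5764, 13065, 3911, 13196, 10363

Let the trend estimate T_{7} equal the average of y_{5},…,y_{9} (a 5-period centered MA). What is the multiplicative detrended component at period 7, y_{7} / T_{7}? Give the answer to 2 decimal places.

Trend T_7 = (5147 + 5764 + 13065 + 3911 + 13196) / 5 = 41083/5 = 8216.6000
Ratio to trend: 13065 / 8216.6000 = 1.59

1.59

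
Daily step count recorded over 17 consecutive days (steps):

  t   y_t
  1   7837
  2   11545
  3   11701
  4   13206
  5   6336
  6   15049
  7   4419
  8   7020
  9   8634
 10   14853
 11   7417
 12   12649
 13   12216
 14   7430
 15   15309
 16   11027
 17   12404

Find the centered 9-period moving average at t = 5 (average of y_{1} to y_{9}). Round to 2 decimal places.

9527.44

Sum of periods 1–9: 7837 + 11545 + 11701 + 13206 + 6336 + 15049 + 4419 + 7020 + 8634 = 85747
Divide by 9: 85747 / 9 = 9527.44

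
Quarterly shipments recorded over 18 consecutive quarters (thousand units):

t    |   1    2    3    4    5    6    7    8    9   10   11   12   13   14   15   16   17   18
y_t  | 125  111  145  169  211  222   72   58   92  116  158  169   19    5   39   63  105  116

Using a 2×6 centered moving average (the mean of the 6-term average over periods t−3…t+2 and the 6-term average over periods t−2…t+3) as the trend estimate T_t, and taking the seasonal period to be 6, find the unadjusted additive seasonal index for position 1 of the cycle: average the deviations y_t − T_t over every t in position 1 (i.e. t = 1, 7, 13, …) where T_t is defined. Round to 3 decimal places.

-60.917

Season position 1 occurs at t = 7, 13 (where T_t is defined).
t=7: T_7 = 132.91667; y_7 − T_7 = 72 − 132.91667 = -60.91667
t=13: T_13 = 79.91667; y_13 − T_13 = 19 − 79.91667 = -60.91667
Mean deviation: (-60.91667 + -60.91667) / 2 = -60.917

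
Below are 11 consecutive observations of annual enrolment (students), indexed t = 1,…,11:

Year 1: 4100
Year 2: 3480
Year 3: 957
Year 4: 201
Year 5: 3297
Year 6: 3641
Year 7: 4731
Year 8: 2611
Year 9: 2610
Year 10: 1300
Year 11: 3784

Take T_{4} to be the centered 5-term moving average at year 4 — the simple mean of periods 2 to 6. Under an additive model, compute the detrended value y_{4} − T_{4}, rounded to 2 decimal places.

-2114.20

Trend T_4 = (3480 + 957 + 201 + 3297 + 3641) / 5 = 11576/5 = 2315.2000
Detrended value: 201 − 2315.2000 = -2114.20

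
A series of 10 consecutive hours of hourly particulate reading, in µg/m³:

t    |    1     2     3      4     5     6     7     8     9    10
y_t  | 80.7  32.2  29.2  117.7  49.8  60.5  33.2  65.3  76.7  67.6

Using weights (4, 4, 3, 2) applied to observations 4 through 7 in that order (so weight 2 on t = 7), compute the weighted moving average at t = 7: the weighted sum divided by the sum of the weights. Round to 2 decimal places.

70.61

Weighted sum: 4·117.7 + 4·49.8 + 3·60.5 + 2·33.2 = 470.8 + 199.2 + 181.5 + 66.4 = 917.9
Weight total: 4 + 4 + 3 + 2 = 13
WMA = 917.9 / 13 = 70.61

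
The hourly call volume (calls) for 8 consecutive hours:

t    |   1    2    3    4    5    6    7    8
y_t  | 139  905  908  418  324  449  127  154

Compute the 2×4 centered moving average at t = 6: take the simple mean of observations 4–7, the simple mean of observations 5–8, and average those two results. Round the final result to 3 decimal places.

Sum over 4–7: 418 + 324 + 449 + 127 = 1318
Sum over 5–8: 324 + 449 + 127 + 154 = 1054
CMA at t=6 = (1318 + 1054) / (2·4) = 2372 / 8 = 296.500

296.500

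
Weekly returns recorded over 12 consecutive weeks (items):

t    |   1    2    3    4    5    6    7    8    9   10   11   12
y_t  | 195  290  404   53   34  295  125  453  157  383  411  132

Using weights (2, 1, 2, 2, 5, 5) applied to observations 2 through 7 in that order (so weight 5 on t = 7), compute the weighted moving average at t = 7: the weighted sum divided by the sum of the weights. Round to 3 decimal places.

191.647

Weighted sum: 2·290 + 1·404 + 2·53 + 2·34 + 5·295 + 5·125 = 580 + 404 + 106 + 68 + 1475 + 625 = 3258
Weight total: 2 + 1 + 2 + 2 + 5 + 5 = 17
WMA = 3258 / 17 = 191.647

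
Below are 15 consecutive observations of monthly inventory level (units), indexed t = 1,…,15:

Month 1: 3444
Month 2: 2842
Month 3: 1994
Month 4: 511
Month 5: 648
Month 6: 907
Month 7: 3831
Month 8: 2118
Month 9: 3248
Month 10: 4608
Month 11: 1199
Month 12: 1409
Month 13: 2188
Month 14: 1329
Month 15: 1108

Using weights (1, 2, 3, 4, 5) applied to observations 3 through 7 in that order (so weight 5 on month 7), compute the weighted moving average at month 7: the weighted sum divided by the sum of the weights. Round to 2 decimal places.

Weighted sum: 1·1994 + 2·511 + 3·648 + 4·907 + 5·3831 = 1994 + 1022 + 1944 + 3628 + 19155 = 27743
Weight total: 1 + 2 + 3 + 4 + 5 = 15
WMA = 27743 / 15 = 1849.53

1849.53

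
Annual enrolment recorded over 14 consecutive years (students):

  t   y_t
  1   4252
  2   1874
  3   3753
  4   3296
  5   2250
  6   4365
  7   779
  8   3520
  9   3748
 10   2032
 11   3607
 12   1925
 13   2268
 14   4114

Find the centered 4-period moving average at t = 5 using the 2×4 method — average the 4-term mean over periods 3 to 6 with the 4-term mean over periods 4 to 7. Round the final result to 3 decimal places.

3044.250

Sum over 3–6: 3753 + 3296 + 2250 + 4365 = 13664
Sum over 4–7: 3296 + 2250 + 4365 + 779 = 10690
CMA at t=5 = (13664 + 10690) / (2·4) = 24354 / 8 = 3044.250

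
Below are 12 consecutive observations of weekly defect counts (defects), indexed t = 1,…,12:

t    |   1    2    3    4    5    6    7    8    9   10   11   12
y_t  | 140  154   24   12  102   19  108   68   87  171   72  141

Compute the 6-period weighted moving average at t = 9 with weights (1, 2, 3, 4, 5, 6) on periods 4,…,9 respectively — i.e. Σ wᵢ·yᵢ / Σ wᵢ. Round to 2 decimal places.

74.62

Weighted sum: 1·12 + 2·102 + 3·19 + 4·108 + 5·68 + 6·87 = 12 + 204 + 57 + 432 + 340 + 522 = 1567
Weight total: 1 + 2 + 3 + 4 + 5 + 6 = 21
WMA = 1567 / 21 = 74.62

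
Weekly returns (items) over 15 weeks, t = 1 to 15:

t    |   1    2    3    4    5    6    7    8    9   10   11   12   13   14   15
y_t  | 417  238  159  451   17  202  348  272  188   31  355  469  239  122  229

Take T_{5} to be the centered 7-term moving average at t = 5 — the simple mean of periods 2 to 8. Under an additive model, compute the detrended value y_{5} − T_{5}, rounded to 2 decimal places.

Trend T_5 = (238 + 159 + 451 + 17 + 202 + 348 + 272) / 7 = 1687/7 = 241.0000
Detrended value: 17 − 241.0000 = -224.00

-224.00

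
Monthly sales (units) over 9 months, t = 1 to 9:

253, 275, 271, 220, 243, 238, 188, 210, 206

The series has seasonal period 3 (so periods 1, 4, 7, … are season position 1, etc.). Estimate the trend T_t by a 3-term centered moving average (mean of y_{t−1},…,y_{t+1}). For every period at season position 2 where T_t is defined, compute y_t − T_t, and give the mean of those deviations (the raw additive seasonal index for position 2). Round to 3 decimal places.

Season position 2 occurs at t = 2, 5, 8 (where T_t is defined).
t=2: T_2 = 266.33333; y_2 − T_2 = 275 − 266.33333 = 8.66667
t=5: T_5 = 233.66667; y_5 − T_5 = 243 − 233.66667 = 9.33333
t=8: T_8 = 201.33333; y_8 − T_8 = 210 − 201.33333 = 8.66667
Mean deviation: (8.66667 + 9.33333 + 8.66667) / 3 = 8.889

8.889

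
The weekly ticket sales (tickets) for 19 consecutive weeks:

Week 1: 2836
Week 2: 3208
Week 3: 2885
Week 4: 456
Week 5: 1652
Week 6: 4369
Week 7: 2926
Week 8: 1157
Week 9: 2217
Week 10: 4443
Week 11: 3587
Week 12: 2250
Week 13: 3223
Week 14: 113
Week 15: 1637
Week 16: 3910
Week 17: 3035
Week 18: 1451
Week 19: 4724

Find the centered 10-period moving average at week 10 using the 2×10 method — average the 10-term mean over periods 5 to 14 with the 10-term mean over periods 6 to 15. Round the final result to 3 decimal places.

2592.950

Sum over 5–14: 1652 + 4369 + 2926 + 1157 + 2217 + 4443 + 3587 + 2250 + 3223 + 113 = 25937
Sum over 6–15: 4369 + 2926 + 1157 + 2217 + 4443 + 3587 + 2250 + 3223 + 113 + 1637 = 25922
CMA at t=10 = (25937 + 25922) / (2·10) = 51859 / 20 = 2592.950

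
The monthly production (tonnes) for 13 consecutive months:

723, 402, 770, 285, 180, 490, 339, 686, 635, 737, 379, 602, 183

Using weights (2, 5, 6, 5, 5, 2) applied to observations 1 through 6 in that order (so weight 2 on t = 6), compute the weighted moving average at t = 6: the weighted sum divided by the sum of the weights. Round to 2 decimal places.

455.24

Weighted sum: 2·723 + 5·402 + 6·770 + 5·285 + 5·180 + 2·490 = 1446 + 2010 + 4620 + 1425 + 900 + 980 = 11381
Weight total: 2 + 5 + 6 + 5 + 5 + 2 = 25
WMA = 11381 / 25 = 455.24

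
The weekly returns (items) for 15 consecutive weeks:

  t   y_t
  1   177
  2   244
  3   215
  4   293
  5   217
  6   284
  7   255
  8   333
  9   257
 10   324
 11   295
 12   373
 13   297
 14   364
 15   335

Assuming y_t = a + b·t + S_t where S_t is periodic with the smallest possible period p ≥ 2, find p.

First differences y_{t+1} − y_t: 67, -29, 78, -76, 67, -29, 78, -76, 67, -29, …
The difference pattern repeats every 4 terms and not for any smaller step, so p = 4.

4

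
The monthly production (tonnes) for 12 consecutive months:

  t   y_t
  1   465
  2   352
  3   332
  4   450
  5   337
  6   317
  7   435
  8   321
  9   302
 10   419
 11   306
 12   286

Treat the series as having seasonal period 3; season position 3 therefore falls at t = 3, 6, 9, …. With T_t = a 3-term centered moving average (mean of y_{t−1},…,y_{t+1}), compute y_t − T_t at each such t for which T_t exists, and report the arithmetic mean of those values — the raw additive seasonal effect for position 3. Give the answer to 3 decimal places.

Season position 3 occurs at t = 3, 6, 9 (where T_t is defined).
t=3: T_3 = 378.00000; y_3 − T_3 = 332 − 378.00000 = -46.00000
t=6: T_6 = 363.00000; y_6 − T_6 = 317 − 363.00000 = -46.00000
t=9: T_9 = 347.33333; y_9 − T_9 = 302 − 347.33333 = -45.33333
Mean deviation: (-46.00000 + -46.00000 + -45.33333) / 3 = -45.778

-45.778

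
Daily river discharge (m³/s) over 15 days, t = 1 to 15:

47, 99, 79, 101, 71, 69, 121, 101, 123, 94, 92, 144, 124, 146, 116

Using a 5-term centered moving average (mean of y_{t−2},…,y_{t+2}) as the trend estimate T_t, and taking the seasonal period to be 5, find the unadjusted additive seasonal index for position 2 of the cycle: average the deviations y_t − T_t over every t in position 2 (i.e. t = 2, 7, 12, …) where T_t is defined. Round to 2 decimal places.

24.00

Season position 2 occurs at t = 7, 12 (where T_t is defined).
t=7: T_7 = 97.0000; y_7 − T_7 = 121 − 97.0000 = 24.0000
t=12: T_12 = 120.0000; y_12 − T_12 = 144 − 120.0000 = 24.0000
Mean deviation: (24.0000 + 24.0000) / 2 = 24.00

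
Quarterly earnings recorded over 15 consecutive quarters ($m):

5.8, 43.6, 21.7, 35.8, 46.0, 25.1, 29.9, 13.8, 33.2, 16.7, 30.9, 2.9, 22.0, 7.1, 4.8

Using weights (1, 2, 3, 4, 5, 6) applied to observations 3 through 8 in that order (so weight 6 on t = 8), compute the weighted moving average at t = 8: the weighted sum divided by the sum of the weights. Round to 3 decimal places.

Weighted sum: 1·21.7 + 2·35.8 + 3·46.0 + 4·25.1 + 5·29.9 + 6·13.8 = 21.7 + 71.6 + 138.0 + 100.4 + 149.5 + 82.8 = 564.0
Weight total: 1 + 2 + 3 + 4 + 5 + 6 = 21
WMA = 564.0 / 21 = 26.857

26.857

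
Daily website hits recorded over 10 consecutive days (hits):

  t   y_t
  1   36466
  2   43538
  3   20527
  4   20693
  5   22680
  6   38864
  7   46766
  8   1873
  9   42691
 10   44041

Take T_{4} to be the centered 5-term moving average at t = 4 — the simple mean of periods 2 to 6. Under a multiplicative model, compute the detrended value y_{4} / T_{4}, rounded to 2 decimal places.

Trend T_4 = (43538 + 20527 + 20693 + 22680 + 38864) / 5 = 146302/5 = 29260.4000
Ratio to trend: 20693 / 29260.4000 = 0.71

0.71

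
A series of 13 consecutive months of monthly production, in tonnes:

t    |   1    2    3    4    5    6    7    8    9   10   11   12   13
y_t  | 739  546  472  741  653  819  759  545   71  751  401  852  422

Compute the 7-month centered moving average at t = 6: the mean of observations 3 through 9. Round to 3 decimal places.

Sum of periods 3–9: 472 + 741 + 653 + 819 + 759 + 545 + 71 = 4060
Divide by 7: 4060 / 7 = 580.000

580.000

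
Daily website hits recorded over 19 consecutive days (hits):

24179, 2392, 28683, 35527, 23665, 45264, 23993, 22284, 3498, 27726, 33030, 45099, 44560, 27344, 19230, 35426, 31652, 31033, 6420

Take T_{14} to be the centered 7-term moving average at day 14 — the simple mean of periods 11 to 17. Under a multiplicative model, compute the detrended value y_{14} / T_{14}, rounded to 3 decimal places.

Trend T_14 = (33030 + 45099 + 44560 + 27344 + 19230 + 35426 + 31652) / 7 = 236341/7 = 33763.00000
Ratio to trend: 27344 / 33763.00000 = 0.810

0.810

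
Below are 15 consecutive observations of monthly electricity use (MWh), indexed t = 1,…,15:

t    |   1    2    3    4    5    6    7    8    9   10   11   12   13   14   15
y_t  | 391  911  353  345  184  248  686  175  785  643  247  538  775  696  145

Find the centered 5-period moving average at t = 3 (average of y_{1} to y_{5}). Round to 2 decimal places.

Sum of periods 1–5: 391 + 911 + 353 + 345 + 184 = 2184
Divide by 5: 2184 / 5 = 436.80

436.80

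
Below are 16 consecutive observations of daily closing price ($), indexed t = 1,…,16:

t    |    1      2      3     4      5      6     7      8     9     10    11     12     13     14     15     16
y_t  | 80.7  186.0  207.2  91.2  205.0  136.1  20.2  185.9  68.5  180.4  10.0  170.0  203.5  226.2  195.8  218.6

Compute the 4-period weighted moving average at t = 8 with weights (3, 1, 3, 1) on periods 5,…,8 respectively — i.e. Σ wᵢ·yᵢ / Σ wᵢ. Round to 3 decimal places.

Weighted sum: 3·205.0 + 1·136.1 + 3·20.2 + 1·185.9 = 615.0 + 136.1 + 60.6 + 185.9 = 997.6
Weight total: 3 + 1 + 3 + 1 = 8
WMA = 997.6 / 8 = 124.700

124.700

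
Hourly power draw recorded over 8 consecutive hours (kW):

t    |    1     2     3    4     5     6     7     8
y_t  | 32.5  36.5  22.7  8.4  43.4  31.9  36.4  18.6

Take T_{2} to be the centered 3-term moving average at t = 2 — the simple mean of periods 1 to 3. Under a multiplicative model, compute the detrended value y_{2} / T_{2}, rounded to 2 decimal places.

1.19

Trend T_2 = (32.5 + 36.5 + 22.7) / 3 = 91.7/3 = 30.5667
Ratio to trend: 36.5 / 30.5667 = 1.19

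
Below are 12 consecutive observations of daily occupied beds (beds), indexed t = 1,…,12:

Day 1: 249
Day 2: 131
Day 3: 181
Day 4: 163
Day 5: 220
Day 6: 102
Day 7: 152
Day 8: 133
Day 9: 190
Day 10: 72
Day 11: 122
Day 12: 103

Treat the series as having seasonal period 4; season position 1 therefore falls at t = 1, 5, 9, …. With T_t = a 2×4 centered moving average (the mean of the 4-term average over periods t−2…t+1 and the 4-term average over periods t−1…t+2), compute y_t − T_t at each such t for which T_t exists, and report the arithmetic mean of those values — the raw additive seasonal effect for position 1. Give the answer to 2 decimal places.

57.06

Season position 1 occurs at t = 5, 9 (where T_t is defined).
t=5: T_5 = 162.8750; y_5 − T_5 = 220 − 162.8750 = 57.1250
t=9: T_9 = 133.0000; y_9 − T_9 = 190 − 133.0000 = 57.0000
Mean deviation: (57.1250 + 57.0000) / 2 = 57.06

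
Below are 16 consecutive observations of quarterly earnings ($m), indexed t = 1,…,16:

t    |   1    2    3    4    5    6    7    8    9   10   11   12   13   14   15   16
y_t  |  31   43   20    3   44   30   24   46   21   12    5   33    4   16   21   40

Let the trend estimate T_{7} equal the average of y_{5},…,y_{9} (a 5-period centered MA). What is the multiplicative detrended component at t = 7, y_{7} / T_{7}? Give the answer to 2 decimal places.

Trend T_7 = (44 + 30 + 24 + 46 + 21) / 5 = 165/5 = 33.0000
Ratio to trend: 24 / 33.0000 = 0.73

0.73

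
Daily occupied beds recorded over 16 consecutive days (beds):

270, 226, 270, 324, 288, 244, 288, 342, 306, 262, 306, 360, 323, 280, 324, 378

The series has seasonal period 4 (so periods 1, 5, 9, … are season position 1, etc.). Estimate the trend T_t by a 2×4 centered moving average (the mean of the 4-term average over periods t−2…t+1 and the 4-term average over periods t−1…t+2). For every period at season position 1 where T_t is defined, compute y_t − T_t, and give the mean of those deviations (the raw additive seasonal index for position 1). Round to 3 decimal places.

4.000

Season position 1 occurs at t = 5, 9, 13 (where T_t is defined).
t=5: T_5 = 283.75000; y_5 − T_5 = 288 − 283.75000 = 4.25000
t=9: T_9 = 301.75000; y_9 − T_9 = 306 − 301.75000 = 4.25000
t=13: T_13 = 319.50000; y_13 − T_13 = 323 − 319.50000 = 3.50000
Mean deviation: (4.25000 + 4.25000 + 3.50000) / 3 = 4.000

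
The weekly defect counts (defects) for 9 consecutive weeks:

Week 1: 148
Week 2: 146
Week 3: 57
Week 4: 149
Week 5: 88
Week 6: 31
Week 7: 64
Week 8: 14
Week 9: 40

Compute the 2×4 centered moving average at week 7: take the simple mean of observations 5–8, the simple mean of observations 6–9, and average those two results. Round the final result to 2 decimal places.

Sum over 5–8: 88 + 31 + 64 + 14 = 197
Sum over 6–9: 31 + 64 + 14 + 40 = 149
CMA at t=7 = (197 + 149) / (2·4) = 346 / 8 = 43.25

43.25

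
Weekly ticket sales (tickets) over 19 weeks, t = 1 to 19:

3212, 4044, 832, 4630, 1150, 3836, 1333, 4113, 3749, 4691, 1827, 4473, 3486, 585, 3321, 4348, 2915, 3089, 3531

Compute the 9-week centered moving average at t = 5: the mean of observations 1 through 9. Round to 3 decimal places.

Sum of periods 1–9: 3212 + 4044 + 832 + 4630 + 1150 + 3836 + 1333 + 4113 + 3749 = 26899
Divide by 9: 26899 / 9 = 2988.778

2988.778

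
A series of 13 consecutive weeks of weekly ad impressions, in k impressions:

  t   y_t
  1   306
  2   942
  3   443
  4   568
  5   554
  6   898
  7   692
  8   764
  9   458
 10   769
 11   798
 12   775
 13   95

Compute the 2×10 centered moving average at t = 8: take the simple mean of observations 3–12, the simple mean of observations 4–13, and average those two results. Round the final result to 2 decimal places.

654.50

Sum over 3–12: 443 + 568 + 554 + 898 + 692 + 764 + 458 + 769 + 798 + 775 = 6719
Sum over 4–13: 568 + 554 + 898 + 692 + 764 + 458 + 769 + 798 + 775 + 95 = 6371
CMA at t=8 = (6719 + 6371) / (2·10) = 13090 / 20 = 654.50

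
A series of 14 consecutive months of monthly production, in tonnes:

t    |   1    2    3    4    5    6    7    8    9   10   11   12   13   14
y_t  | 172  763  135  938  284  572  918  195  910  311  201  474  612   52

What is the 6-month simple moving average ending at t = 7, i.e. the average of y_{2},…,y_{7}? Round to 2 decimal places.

Sum of periods 2–7: 763 + 135 + 938 + 284 + 572 + 918 = 3610
Divide by 6: 3610 / 6 = 601.67

601.67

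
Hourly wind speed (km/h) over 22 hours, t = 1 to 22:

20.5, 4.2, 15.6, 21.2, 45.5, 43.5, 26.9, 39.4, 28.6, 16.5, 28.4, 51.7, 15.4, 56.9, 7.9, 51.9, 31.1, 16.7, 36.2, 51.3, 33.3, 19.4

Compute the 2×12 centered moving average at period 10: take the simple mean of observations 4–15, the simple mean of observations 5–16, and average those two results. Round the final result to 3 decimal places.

33.104

Sum over 4–15: 21.2 + 45.5 + 43.5 + 26.9 + 39.4 + 28.6 + 16.5 + 28.4 + 51.7 + 15.4 + 56.9 + 7.9 = 381.9
Sum over 5–16: 45.5 + 43.5 + 26.9 + 39.4 + 28.6 + 16.5 + 28.4 + 51.7 + 15.4 + 56.9 + 7.9 + 51.9 = 412.6
CMA at t=10 = (381.9 + 412.6) / (2·12) = 794.5 / 24 = 33.104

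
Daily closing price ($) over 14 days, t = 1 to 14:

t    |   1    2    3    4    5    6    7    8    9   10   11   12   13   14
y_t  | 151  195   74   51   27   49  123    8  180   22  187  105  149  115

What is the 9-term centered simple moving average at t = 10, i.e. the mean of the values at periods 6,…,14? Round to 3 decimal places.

Sum of periods 6–14: 49 + 123 + 8 + 180 + 22 + 187 + 105 + 149 + 115 = 938
Divide by 9: 938 / 9 = 104.222

104.222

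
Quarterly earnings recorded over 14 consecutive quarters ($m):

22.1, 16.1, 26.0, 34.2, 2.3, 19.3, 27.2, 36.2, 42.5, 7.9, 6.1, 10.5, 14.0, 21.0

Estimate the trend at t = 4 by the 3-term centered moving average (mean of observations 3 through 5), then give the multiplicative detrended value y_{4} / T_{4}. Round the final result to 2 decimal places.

1.64

Trend T_4 = (26.0 + 34.2 + 2.3) / 3 = 62.5/3 = 20.8333
Ratio to trend: 34.2 / 20.8333 = 1.64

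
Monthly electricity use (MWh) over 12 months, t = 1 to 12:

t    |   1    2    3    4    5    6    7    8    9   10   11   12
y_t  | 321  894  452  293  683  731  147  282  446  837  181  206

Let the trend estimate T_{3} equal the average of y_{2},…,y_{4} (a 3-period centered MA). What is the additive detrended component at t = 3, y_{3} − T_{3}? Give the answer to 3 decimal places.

-94.333

Trend T_3 = (894 + 452 + 293) / 3 = 1639/3 = 546.33333
Detrended value: 452 − 546.33333 = -94.333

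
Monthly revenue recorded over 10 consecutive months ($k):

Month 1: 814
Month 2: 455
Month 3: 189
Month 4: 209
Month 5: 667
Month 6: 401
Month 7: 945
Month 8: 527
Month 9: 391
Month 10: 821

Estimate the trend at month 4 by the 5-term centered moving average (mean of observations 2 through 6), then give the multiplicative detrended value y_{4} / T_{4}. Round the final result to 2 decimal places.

Trend T_4 = (455 + 189 + 209 + 667 + 401) / 5 = 1921/5 = 384.2000
Ratio to trend: 209 / 384.2000 = 0.54

0.54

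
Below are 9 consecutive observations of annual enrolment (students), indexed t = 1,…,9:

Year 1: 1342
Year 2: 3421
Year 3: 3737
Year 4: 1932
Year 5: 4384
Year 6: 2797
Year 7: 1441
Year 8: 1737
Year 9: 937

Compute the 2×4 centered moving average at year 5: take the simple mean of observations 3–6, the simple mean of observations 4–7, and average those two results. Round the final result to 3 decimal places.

2925.500

Sum over 3–6: 3737 + 1932 + 4384 + 2797 = 12850
Sum over 4–7: 1932 + 4384 + 2797 + 1441 = 10554
CMA at t=5 = (12850 + 10554) / (2·4) = 23404 / 8 = 2925.500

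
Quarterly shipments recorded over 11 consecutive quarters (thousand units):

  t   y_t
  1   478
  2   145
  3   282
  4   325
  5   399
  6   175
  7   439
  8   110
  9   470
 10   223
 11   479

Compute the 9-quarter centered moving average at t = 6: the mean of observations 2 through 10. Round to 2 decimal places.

285.33

Sum of periods 2–10: 145 + 282 + 325 + 399 + 175 + 439 + 110 + 470 + 223 = 2568
Divide by 9: 2568 / 9 = 285.33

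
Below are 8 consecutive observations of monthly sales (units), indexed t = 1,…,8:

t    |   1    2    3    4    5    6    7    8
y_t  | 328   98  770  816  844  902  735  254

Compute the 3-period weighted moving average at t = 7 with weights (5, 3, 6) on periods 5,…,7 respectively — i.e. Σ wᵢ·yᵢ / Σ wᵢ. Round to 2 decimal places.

809.71

Weighted sum: 5·844 + 3·902 + 6·735 = 4220 + 2706 + 4410 = 11336
Weight total: 5 + 3 + 6 = 14
WMA = 11336 / 14 = 809.71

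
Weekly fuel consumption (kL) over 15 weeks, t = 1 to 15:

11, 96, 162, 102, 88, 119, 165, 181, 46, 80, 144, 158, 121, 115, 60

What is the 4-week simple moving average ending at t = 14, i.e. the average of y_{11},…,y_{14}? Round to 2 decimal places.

Sum of periods 11–14: 144 + 158 + 121 + 115 = 538
Divide by 4: 538 / 4 = 134.50

134.50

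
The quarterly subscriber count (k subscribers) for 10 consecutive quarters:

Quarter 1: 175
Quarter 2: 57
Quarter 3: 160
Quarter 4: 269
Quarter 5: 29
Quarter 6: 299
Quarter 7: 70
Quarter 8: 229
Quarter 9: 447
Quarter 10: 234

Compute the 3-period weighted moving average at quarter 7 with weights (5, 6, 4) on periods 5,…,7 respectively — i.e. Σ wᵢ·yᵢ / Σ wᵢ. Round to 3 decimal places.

147.933

Weighted sum: 5·29 + 6·299 + 4·70 = 145 + 1794 + 280 = 2219
Weight total: 5 + 6 + 4 = 15
WMA = 2219 / 15 = 147.933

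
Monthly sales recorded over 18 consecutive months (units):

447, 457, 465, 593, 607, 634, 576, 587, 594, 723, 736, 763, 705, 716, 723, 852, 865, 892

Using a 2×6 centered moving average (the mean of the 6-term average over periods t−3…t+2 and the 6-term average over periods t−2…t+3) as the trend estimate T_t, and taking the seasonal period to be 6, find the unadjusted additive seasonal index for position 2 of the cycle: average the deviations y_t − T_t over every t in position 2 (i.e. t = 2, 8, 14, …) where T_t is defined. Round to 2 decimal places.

-43.92

Season position 2 occurs at t = 8, 14 (where T_t is defined).
t=8: T_8 = 630.9167; y_8 − T_8 = 587 − 630.9167 = -43.9167
t=14: T_14 = 759.9167; y_14 − T_14 = 716 − 759.9167 = -43.9167
Mean deviation: (-43.9167 + -43.9167) / 2 = -43.92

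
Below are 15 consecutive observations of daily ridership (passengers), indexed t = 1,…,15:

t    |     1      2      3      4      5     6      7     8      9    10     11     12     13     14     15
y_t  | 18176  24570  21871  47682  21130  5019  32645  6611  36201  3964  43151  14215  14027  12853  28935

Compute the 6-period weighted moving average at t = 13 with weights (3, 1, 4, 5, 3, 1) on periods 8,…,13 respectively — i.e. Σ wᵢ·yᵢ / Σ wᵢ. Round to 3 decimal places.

20253.941

Weighted sum: 3·6611 + 1·36201 + 4·3964 + 5·43151 + 3·14215 + 1·14027 = 19833 + 36201 + 15856 + 215755 + 42645 + 14027 = 344317
Weight total: 3 + 1 + 4 + 5 + 3 + 1 = 17
WMA = 344317 / 17 = 20253.941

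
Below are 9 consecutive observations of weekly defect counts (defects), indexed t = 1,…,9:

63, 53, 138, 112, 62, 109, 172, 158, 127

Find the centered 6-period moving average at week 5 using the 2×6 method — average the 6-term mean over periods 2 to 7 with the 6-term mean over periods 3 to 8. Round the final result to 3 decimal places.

116.417

Sum over 2–7: 53 + 138 + 112 + 62 + 109 + 172 = 646
Sum over 3–8: 138 + 112 + 62 + 109 + 172 + 158 = 751
CMA at t=5 = (646 + 751) / (2·6) = 1397 / 12 = 116.417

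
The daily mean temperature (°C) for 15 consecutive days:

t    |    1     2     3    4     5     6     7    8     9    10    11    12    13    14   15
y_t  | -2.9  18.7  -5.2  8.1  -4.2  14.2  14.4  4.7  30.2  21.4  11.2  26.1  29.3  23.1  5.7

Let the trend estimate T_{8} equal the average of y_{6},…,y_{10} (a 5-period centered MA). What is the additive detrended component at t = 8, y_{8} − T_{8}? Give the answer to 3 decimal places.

-12.280

Trend T_8 = (14.2 + 14.4 + 4.7 + 30.2 + 21.4) / 5 = 84.9/5 = 16.98000
Detrended value: 4.7 − 16.98000 = -12.280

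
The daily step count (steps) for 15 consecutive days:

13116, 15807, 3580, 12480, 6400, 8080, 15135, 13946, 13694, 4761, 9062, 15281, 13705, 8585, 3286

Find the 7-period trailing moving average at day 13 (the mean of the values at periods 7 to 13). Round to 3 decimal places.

12226.286

Sum of periods 7–13: 15135 + 13946 + 13694 + 4761 + 9062 + 15281 + 13705 = 85584
Divide by 7: 85584 / 7 = 12226.286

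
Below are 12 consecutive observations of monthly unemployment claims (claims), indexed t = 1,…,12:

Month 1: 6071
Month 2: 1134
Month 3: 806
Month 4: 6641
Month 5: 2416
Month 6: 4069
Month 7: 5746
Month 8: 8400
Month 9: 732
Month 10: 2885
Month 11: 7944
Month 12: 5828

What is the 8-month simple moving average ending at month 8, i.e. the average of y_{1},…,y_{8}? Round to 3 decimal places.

Sum of periods 1–8: 6071 + 1134 + 806 + 6641 + 2416 + 4069 + 5746 + 8400 = 35283
Divide by 8: 35283 / 8 = 4410.375

4410.375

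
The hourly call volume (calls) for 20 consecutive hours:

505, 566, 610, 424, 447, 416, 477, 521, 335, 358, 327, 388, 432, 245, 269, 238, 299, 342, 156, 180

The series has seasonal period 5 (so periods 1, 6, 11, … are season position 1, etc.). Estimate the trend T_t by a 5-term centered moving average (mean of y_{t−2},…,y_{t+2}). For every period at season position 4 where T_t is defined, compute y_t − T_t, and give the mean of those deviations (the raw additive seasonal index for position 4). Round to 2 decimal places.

-68.87

Season position 4 occurs at t = 4, 9, 14 (where T_t is defined).
t=4: T_4 = 492.6000; y_4 − T_4 = 424 − 492.6000 = -68.6000
t=9: T_9 = 403.6000; y_9 − T_9 = 335 − 403.6000 = -68.6000
t=14: T_14 = 314.4000; y_14 − T_14 = 245 − 314.4000 = -69.4000
Mean deviation: (-68.6000 + -68.6000 + -69.4000) / 3 = -68.87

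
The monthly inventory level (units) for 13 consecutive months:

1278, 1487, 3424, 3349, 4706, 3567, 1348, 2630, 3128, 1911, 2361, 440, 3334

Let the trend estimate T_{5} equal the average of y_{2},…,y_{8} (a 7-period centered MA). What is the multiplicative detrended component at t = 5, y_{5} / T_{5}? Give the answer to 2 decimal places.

1.61

Trend T_5 = (1487 + 3424 + 3349 + 4706 + 3567 + 1348 + 2630) / 7 = 20511/7 = 2930.1429
Ratio to trend: 4706 / 2930.1429 = 1.61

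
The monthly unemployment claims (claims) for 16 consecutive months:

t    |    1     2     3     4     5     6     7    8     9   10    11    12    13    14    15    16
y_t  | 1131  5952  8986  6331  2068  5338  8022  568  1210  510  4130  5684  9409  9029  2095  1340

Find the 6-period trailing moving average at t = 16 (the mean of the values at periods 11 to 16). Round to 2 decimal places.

5281.17

Sum of periods 11–16: 4130 + 5684 + 9409 + 9029 + 2095 + 1340 = 31687
Divide by 6: 31687 / 6 = 5281.17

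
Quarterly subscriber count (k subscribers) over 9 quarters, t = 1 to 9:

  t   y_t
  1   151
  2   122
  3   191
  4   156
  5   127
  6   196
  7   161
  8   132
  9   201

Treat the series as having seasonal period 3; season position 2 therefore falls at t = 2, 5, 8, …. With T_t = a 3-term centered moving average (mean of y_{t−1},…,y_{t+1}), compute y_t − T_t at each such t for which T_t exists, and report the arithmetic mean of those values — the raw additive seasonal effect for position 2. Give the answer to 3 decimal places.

Season position 2 occurs at t = 2, 5, 8 (where T_t is defined).
t=2: T_2 = 154.66667; y_2 − T_2 = 122 − 154.66667 = -32.66667
t=5: T_5 = 159.66667; y_5 − T_5 = 127 − 159.66667 = -32.66667
t=8: T_8 = 164.66667; y_8 − T_8 = 132 − 164.66667 = -32.66667
Mean deviation: (-32.66667 + -32.66667 + -32.66667) / 3 = -32.667

-32.667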